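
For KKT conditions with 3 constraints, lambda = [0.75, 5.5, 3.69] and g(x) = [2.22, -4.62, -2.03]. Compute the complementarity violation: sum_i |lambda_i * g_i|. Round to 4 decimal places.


KKT complementary slackness check:
lambda_1 * g_1 = 0.75 * 2.22 = 1.665
lambda_2 * g_2 = 5.5 * -4.62 = -25.41
lambda_3 * g_3 = 3.69 * -2.03 = -7.4907
Total violation = 1.665 + 25.41 + 7.4907 = 34.5657


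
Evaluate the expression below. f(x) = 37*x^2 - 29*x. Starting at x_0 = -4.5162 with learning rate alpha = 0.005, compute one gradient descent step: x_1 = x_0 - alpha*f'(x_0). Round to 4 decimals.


We compute the gradient at x_0 and apply the update.
f'(x) = 74*x - 29
f'(-4.5162) = 74*-4.5162 - 29 = -363.1988
x_1 = -4.5162 - 0.005*-363.1988 = -2.7002


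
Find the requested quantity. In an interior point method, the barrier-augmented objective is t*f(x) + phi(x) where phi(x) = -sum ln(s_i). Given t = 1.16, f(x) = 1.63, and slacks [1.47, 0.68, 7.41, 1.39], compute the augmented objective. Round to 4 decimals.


Step 1: Compute log-barrier.
ln values: [0.3853, -0.3857, 2.0028, 0.3293]
phi = -(0.3853 - 0.3857 + 2.0028 + 0.3293) = -2.3317
Step 2: Compute augmented objective.
t*f(x) = 1.16*1.63 = 1.8908
Total = 1.8908 - 2.3317 = -0.4409


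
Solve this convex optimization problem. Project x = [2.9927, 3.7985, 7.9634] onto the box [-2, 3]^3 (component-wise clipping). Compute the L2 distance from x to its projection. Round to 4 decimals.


Project each component onto [-2, 3].
clip(2.9927) = 2.9927, clip(3.7985) = 3.0, clip(7.9634) = 3.0
Projection = [2.9927, 3.0, 3.0]
Squared diffs: [0.0, 0.6376, 24.6353]
Distance = sqrt(25.2729) = 5.0272


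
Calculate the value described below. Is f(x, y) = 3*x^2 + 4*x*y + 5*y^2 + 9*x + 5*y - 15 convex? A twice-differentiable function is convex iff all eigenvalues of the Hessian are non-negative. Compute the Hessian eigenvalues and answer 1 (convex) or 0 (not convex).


The Hessian of f(x,y) = 3*x^2 + 4*x*y + 5*y^2 + 9*x + 5*y - 15 is:
H = [[6, 4], [4, 10]]
Trace = 6 + 10 = 16
Determinant = 6*10 - (4)^2 = 44
Discriminant = (16)^2 - 4*44 = 80.0
Eigenvalues: lambda_1 = 3.5279, lambda_2 = 12.4721
The function is convex.

1


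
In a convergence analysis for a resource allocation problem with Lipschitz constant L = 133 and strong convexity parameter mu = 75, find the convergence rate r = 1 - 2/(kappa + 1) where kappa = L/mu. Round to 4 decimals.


Step 1: Compute the condition number.
kappa = L/mu = 133/75 = 1.7733
Step 2: Compute the convergence rate.
r = 1 - 2/(kappa + 1) = 1 - 2*mu/(L + mu) = (L - mu)/(L + mu) = 58/208 = 0.2788


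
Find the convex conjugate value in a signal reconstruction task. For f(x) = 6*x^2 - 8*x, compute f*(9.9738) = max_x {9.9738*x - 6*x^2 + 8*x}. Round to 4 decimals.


f*(y) = sup_x {y*x - a*x^2 - b*x} = sup_x {(y-b)*x - a*x^2}
FOC: (y - b) - 2a*x = 0 => x* = (y - b)/(2a)
x* = (9.9738 + 8)/(2*6) = 1.4978
f*(9.9738) = (y-b)^2/(4a) = (9.9738 + 8)^2/(4*6)
= 323.0575/24 = 13.4607


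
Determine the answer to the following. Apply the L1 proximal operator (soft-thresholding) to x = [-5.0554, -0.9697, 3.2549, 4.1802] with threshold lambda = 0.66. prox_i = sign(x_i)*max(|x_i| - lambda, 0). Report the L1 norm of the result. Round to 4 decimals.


Soft-thresholding with lambda = 0.66:
prox(-5.0554) = sign(-5.0554)*max(|-5.0554| - 0.66, 0) = -4.3954
prox(-0.9697) = sign(-0.9697)*max(|-0.9697| - 0.66, 0) = -0.3097
prox(3.2549) = sign(3.2549)*max(|3.2549| - 0.66, 0) = 2.5949
prox(4.1802) = sign(4.1802)*max(|4.1802| - 0.66, 0) = 3.5202
prox(x) = [-4.3954, -0.3097, 2.5949, 3.5202]
||prox(x)||_1 = 4.3954 + 0.3097 + 2.5949 + 3.5202 = 10.8202


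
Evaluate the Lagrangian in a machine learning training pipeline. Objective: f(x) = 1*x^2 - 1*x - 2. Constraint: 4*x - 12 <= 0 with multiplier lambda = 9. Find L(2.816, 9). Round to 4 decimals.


Step 1: Evaluate f(x).
f(2.816) = 1*2.816^2 - 1*2.816 - 2 = 3.1139
Step 2: Evaluate g(x).
g(2.816) = 4*2.816 - 12 = -0.736
Step 3: Compute Lagrangian.
L = 3.1139 + 9*-0.736 = -3.5101


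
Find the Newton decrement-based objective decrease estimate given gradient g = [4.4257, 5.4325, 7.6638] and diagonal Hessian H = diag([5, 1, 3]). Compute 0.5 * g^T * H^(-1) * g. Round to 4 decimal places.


Step 1: H is diagonal, so H^(-1) * g = [0.8851, 5.4325, 2.5546].
Step 2: g^T H^(-1) g = sum_i g_i^2 / H_ii
  = (4.4257)^2/5 + (5.4325)^2/1 + (7.6638)^2/3
  = 3.9174 + 29.5121 + 19.5779 = 53.0074
Step 3: Objective decrease = 0.5 * g^T H^(-1) g = 26.5037


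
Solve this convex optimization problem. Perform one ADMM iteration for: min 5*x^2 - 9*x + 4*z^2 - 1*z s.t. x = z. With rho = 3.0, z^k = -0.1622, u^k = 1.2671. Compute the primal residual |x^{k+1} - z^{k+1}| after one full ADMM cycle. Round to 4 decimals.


ADMM iteration with rho = 3.0, z^k = -0.1622, u^k = 1.2671
Step 1: x-update.
Minimize 5*x^2 - 9*x + (3.0/2)*(x + 0.1622 + 1.2671)^2
FOC: (2*5 + 3.0)*x = 9 + 3.0*(-0.1622 - 1.2671)
x^{k+1} = 0.3625
Step 2: z-update.
Minimize 4*z^2 - 1*z + (3.0/2)*(0.3625 - z + 1.2671)^2
FOC: (2*4 + 3.0)*z = 1 + 3.0*(0.3625 + 1.2671)
z^{k+1} = 0.5353
Step 3: u-update.
u^{k+1} = 1.2671 + 0.3625 - 0.5353 = 1.0942
Step 4: Primal residual = |0.3625 - 0.5353| = 0.1729


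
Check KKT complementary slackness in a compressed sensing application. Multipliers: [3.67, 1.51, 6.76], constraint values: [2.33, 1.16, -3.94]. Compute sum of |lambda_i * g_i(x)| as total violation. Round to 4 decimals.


KKT complementary slackness check:
lambda_1 * g_1 = 3.67 * 2.33 = 8.5511
lambda_2 * g_2 = 1.51 * 1.16 = 1.7516
lambda_3 * g_3 = 6.76 * -3.94 = -26.6344
Total violation = 8.5511 + 1.7516 + 26.6344 = 36.9371


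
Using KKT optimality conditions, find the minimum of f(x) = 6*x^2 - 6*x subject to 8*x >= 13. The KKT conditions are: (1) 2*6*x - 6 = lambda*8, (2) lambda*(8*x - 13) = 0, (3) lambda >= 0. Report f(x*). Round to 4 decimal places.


Step 1: Try lambda = 0 (constraint inactive).
x_unc = 6/(2*6) = 0.5
Check: 8*0.5 = 4.0 < 13 -- violated!
Step 2: Constraint must be active: 8*x = 13
x* = 13/8 = 1.625
lambda = (2*6*1.625 - 6)/8 = 1.6875
Step 3: Compute optimal value.
f(x*) = 6*1.625^2 - 6*1.625 = 6.0938


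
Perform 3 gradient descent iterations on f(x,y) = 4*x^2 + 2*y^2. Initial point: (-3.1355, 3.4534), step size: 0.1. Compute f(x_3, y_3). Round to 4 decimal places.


Gradient descent on f(x,y) = 4*x^2 + 2*y^2.
Starting point: (-3.1355, 3.4534), alpha = 0.1
Step 1: grad_x = 2*4*-3.1355 = -25.084, grad_y = 2*2*3.4534 = 13.8136
  x_1 = -3.1355 - 0.1*-25.084 = -0.6271
  y_1 = 3.4534 - 0.1*13.8136 = 2.072
Step 2: grad_x = 2*4*-0.6271 = -5.0168, grad_y = 2*2*2.072 = 8.2882
  x_2 = -0.6271 - 0.1*-5.0168 = -0.1254
  y_2 = 2.072 - 0.1*8.2882 = 1.2432
Step 3: grad_x = 2*4*-0.1254 = -1.0034, grad_y = 2*2*1.2432 = 4.9729
  x_3 = -0.1254 - 0.1*-1.0034 = -0.0251
  y_3 = 1.2432 - 0.1*4.9729 = 0.7459
f(-0.0251, 0.7459) = 4*(-0.0251)^2 + 2*0.7459^2 = 1.1154


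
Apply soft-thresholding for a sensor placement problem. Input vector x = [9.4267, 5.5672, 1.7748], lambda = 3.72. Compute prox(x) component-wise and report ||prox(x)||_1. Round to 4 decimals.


Soft-thresholding with lambda = 3.72:
prox(9.4267) = sign(9.4267)*max(|9.4267| - 3.72, 0) = 5.7067
prox(5.5672) = sign(5.5672)*max(|5.5672| - 3.72, 0) = 1.8472
prox(1.7748) = sign(1.7748)*max(|1.7748| - 3.72, 0) = 0.0
prox(x) = [5.7067, 1.8472, 0.0]
||prox(x)||_1 = 5.7067 + 1.8472 + 0.0 = 7.5539


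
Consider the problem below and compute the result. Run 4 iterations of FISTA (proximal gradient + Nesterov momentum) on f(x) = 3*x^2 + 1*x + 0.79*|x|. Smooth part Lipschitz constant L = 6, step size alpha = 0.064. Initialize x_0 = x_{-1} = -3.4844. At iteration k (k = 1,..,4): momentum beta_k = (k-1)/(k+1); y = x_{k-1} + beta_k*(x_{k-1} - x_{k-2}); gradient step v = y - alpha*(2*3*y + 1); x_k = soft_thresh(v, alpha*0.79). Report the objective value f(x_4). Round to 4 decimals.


FISTA on f(x) = 3*x^2 + 1*x + 0.79*|x|
L = 6, alpha = 0.064
Iteration 1: beta = 0.0, y = -3.4844 + 0.0*(-3.4844 + 3.4844) = -3.4844
  grad(y) = -19.9064, v = y - alpha*grad = -2.2104
  prox(v) = soft_thresh(-2.2104, 0.0506) = -2.1598
Iteration 2: beta = 0.3333, y = -2.1598 + 0.3333*(-2.1598 + 3.4844) = -1.7183
  grad(y) = -9.3098, v = y - alpha*grad = -1.1225
  prox(v) = soft_thresh(-1.1225, 0.0506) = -1.0719
Iteration 3: beta = 0.5, y = -1.0719 + 0.5*(-1.0719 + 2.1598) = -0.528
  grad(y) = -2.1678, v = y - alpha*grad = -0.3892
  prox(v) = soft_thresh(-0.3892, 0.0506) = -0.3387
Iteration 4: beta = 0.6, y = -0.3387 + 0.6*(-0.3387 + 1.0719) = 0.1013
  grad(y) = 1.6077, v = y - alpha*grad = -0.0016
  prox(v) = soft_thresh(-0.0016, 0.0506) = 0.0
f(x_4) = 3*0.0^2 + 1*0.0 + 0.79*|0.0| = 0.0


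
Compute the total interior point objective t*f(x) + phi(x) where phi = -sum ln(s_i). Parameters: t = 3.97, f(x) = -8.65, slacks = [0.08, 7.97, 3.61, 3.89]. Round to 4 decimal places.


Step 1: Compute log-barrier.
ln values: [-2.5257, 2.0757, 1.2837, 1.3584]
phi = -(-2.5257 + 2.0757 + 1.2837 + 1.3584) = -2.1921
Step 2: Compute augmented objective.
t*f(x) = 3.97*-8.65 = -34.3405
Total = -34.3405 - 2.1921 = -36.5326


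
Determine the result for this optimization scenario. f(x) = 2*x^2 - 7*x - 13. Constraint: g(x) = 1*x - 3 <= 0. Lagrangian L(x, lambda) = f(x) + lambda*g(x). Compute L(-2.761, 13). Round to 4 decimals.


Step 1: Evaluate f(x).
f(-2.761) = 2*(-2.761)^2 - 7*(-2.761) - 13 = 21.5732
Step 2: Evaluate g(x).
g(-2.761) = 1*-2.761 - 3 = -5.761
Step 3: Compute Lagrangian.
L = 21.5732 + 13*-5.761 = -53.3198


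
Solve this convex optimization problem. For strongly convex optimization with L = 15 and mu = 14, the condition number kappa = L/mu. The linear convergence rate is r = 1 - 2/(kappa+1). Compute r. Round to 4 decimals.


Step 1: Compute the condition number.
kappa = L/mu = 15/14 = 1.0714
Step 2: Compute the convergence rate.
r = 1 - 2/(kappa + 1) = 1 - 2*mu/(L + mu) = (L - mu)/(L + mu) = 1/29 = 0.0345


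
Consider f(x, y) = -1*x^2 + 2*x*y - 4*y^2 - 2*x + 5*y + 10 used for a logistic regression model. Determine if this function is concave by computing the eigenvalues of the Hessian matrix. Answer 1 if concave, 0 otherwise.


The Hessian of f(x,y) = -1*x^2 + 2*x*y - 4*y^2 - 2*x + 5*y + 10 is:
H = [[-2, 2], [2, -8]]
Trace = -2 - 8 = -10
Determinant = -2*-8 - (2)^2 = 12
Discriminant = (-10)^2 - 4*12 = 52.0
Eigenvalues: lambda_1 = -8.6056, lambda_2 = -1.3944
The function is concave.

1


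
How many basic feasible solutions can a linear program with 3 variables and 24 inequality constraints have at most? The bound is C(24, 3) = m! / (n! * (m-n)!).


Each vertex corresponds to some choice of n active constraints out of m, so the number of vertices is at most C(m, n) = m! / (n!(m-n)!).
m = 24, n = 3
Numerator: 24 * 23 * 22
Denominator: 3! = 6
C(24, 3) = 2024


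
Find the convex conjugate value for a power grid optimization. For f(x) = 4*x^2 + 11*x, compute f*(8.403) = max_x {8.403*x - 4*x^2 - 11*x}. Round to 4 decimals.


f*(y) = sup_x {y*x - a*x^2 - b*x} = sup_x {(y-b)*x - a*x^2}
FOC: (y - b) - 2a*x = 0 => x* = (y - b)/(2a)
x* = (8.403 - 11)/(2*4) = -0.3246
f*(8.403) = (y-b)^2/(4a) = (8.403 - 11)^2/(4*4)
= 6.7444/16 = 0.4215


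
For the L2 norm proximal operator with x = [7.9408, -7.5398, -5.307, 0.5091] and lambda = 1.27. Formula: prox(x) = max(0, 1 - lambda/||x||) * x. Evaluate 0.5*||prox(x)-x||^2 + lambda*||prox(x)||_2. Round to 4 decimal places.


Step 1: Compute ||x||.
||x|| = 12.179
Step 2: Compute scaling factor.
scale = max(0, 1 - 1.27/12.179) = 0.8957
Step 3: prox(x) = [7.1128, -6.7536, -4.7536, 0.456]
||prox(x)|| = 10.909
Step 4: Proximal objective.
0.5*||prox-x||^2 = 0.8065
lambda*||prox|| = 13.8544
Total = 14.6609


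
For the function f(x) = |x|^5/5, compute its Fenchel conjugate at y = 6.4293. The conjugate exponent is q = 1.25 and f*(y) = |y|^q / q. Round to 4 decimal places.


The conjugate exponent q satisfies 1/p + 1/q = 1.
p = 5, so q = 5/(5 - 1) = 1.25
|y|^q = 6.4293^1.25 = 10.2378
f*(6.4293) = 10.2378 / 1.25 = 8.1902


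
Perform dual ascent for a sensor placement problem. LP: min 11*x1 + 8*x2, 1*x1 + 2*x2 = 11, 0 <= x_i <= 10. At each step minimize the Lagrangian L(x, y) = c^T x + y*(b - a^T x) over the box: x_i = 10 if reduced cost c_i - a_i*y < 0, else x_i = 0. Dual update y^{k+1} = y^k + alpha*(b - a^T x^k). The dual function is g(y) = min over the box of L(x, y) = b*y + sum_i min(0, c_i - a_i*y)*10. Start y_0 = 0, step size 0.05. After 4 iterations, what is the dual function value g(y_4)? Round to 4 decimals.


Dual ascent for LP: min 11*x1 + 8*x2, 1*x1 + 2*x2 = 11, 0 <= x_i <= 10
Step 1: y^k = 0.0, reduced costs: (11.0, 8.0)
  x^k = (0.0, 0.0), subgradient = b - a^T x = 11.0
  y^{k+1} = 0.0 + 0.05*11.0 = 0.55
Step 2: y^k = 0.55, reduced costs: (10.45, 6.9)
  x^k = (0.0, 0.0), subgradient = b - a^T x = 11.0
  y^{k+1} = 0.55 + 0.05*11.0 = 1.1
Step 3: y^k = 1.1, reduced costs: (9.9, 5.8)
  x^k = (0.0, 0.0), subgradient = b - a^T x = 11.0
  y^{k+1} = 1.1 + 0.05*11.0 = 1.65
Step 4: y^k = 1.65, reduced costs: (9.35, 4.7)
  x^k = (0.0, 0.0), subgradient = b - a^T x = 11.0
  y^{k+1} = 1.65 + 0.05*11.0 = 2.2
Dual objective at y_4 = 2.2: reduced costs (8.8, 3.6), box minimizer x = (0.0, 0.0)
g(y_4) = b*y + (c1 - a1*y)*x1 + (c2 - a2*y)*x2 = 11*2.2 + 8.8*0.0 + 3.6*0.0 = 24.2 + 0.0 + 0.0 = 24.2


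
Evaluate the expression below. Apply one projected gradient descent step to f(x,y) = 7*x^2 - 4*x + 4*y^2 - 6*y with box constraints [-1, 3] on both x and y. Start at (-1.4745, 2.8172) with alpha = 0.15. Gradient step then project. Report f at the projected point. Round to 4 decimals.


Step 1: Compute gradient at (-1.4745, 2.8172).
grad_x = 2*7*-1.4745 - 4 = -24.643
grad_y = 2*4*2.8172 - 6 = 16.5376
Step 2: Gradient step.
x_raw = -1.4745 - 0.15*-24.643 = 2.222
y_raw = 2.8172 - 0.15*16.5376 = 0.3366
Step 3: Project onto [-1, 3].
x_proj = clip(2.222) = 2.222
y_proj = clip(0.3366) = 0.3366
Step 4: Evaluate f.
f(2.222, 0.3366) = 24.1054


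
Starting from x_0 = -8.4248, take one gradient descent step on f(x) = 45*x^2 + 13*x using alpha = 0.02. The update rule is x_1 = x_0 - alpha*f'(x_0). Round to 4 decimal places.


We compute the gradient at x_0 and apply the update.
f'(x) = 90*x + 13
f'(-8.4248) = 90*-8.4248 + 13 = -745.232
x_1 = -8.4248 - 0.02*-745.232 = 6.4798


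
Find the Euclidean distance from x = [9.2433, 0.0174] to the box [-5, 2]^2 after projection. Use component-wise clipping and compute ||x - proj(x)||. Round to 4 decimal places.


Project each component onto [-5, 2].
clip(9.2433) = 2.0, clip(0.0174) = 0.0174
Projection = [2.0, 0.0174]
Squared diffs: [52.4654, 0.0]
Distance = sqrt(52.4654) = 7.2433


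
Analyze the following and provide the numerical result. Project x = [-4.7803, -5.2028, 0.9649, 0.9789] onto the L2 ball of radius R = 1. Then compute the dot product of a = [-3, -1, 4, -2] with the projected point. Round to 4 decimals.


Step 1: Compute ||x|| (intermediates to 6 decimals).
||x|| = sqrt((-4.7803)^2 + (-5.2028)^2 + 0.9649^2 + 0.9789^2) = 7.197894
Step 2: Project.
Since ||x|| > R, scale = R/||x|| = 1/7.197894 = 0.13893, proj(x) = scale * x
proj(x) = [-0.664127, -0.722825, 0.134054, 0.135999]
Step 3: Dot product.
a^T * proj(x) = -3*(-0.664127) - 1*(-0.722825) + 4*0.134054 - 2*0.135999 = 2.9794


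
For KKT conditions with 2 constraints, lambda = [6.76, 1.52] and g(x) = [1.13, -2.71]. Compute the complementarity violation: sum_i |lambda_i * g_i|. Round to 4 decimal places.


KKT complementary slackness check:
lambda_1 * g_1 = 6.76 * 1.13 = 7.6388
lambda_2 * g_2 = 1.52 * -2.71 = -4.1192
Total violation = 7.6388 + 4.1192 = 11.758


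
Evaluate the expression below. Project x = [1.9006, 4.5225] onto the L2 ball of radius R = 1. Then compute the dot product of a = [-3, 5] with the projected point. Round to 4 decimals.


Step 1: Compute ||x|| (intermediates to 6 decimals).
||x|| = sqrt(1.9006^2 + 4.5225^2) = 4.905638
Step 2: Project.
Since ||x|| > R, scale = R/||x|| = 1/4.905638 = 0.203847, proj(x) = scale * x
proj(x) = [0.387432, 0.921898]
Step 3: Dot product.
a^T * proj(x) = -3*0.387432 + 5*0.921898 = 3.4472


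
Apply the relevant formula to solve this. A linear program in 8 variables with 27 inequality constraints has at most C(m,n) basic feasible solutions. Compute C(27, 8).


Each vertex corresponds to some choice of n active constraints out of m, so the number of vertices is at most C(m, n) = m! / (n!(m-n)!).
m = 27, n = 8
Numerator: 27 * 26 * 25 * 24 * 23 * 22 * 21 * 20
Denominator: 8! = 40320
C(27, 8) = 2220075


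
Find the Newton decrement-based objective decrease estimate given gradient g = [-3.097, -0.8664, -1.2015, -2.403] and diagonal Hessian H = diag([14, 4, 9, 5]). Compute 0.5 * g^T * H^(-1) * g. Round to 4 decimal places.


Step 1: H is diagonal, so H^(-1) * g = [-0.2212, -0.2166, -0.1335, -0.4806].
Step 2: g^T H^(-1) g = sum_i g_i^2 / H_ii
  = (-3.097)^2/14 + (-0.8664)^2/4 + (-1.2015)^2/9 + (-2.403)^2/5
  = 0.6851 + 0.1877 + 0.1604 + 1.1549 = 2.188
Step 3: Objective decrease = 0.5 * g^T H^(-1) g = 1.094


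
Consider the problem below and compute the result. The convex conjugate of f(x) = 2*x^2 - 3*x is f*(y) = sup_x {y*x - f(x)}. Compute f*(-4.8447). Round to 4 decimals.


f*(y) = sup_x {y*x - a*x^2 - b*x} = sup_x {(y-b)*x - a*x^2}
FOC: (y - b) - 2a*x = 0 => x* = (y - b)/(2a)
x* = (-4.8447 + 3)/(2*2) = -0.4612
f*(-4.8447) = (y-b)^2/(4a) = (-4.8447 + 3)^2/(4*2)
= 3.4029/8 = 0.4254


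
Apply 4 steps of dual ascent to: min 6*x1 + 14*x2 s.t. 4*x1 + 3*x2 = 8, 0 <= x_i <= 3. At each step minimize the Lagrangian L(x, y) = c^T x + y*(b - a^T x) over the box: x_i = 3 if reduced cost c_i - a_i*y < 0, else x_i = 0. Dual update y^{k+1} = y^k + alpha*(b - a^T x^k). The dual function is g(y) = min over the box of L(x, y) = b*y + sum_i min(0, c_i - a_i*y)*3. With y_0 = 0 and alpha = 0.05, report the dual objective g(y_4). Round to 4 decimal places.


Dual ascent for LP: min 6*x1 + 14*x2, 4*x1 + 3*x2 = 8, 0 <= x_i <= 3
Step 1: y^k = 0.0, reduced costs: (6.0, 14.0)
  x^k = (0.0, 0.0), subgradient = b - a^T x = 8.0
  y^{k+1} = 0.0 + 0.05*8.0 = 0.4
Step 2: y^k = 0.4, reduced costs: (4.4, 12.8)
  x^k = (0.0, 0.0), subgradient = b - a^T x = 8.0
  y^{k+1} = 0.4 + 0.05*8.0 = 0.8
Step 3: y^k = 0.8, reduced costs: (2.8, 11.6)
  x^k = (0.0, 0.0), subgradient = b - a^T x = 8.0
  y^{k+1} = 0.8 + 0.05*8.0 = 1.2
Step 4: y^k = 1.2, reduced costs: (1.2, 10.4)
  x^k = (0.0, 0.0), subgradient = b - a^T x = 8.0
  y^{k+1} = 1.2 + 0.05*8.0 = 1.6
Dual objective at y_4 = 1.6: reduced costs (-0.4, 9.2), box minimizer x = (3.0, 0.0)
g(y_4) = b*y + (c1 - a1*y)*x1 + (c2 - a2*y)*x2 = 8*1.6 + (-0.4)*3.0 + 9.2*0.0 = 12.8 - 1.2 + 0.0 = 11.6


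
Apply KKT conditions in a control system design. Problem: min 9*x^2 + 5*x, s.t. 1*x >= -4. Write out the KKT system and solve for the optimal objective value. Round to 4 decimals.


Step 1: Try lambda = 0 (constraint inactive).
Stationarity: 2*9*x + 5 = 0
x* = -5/(2*9) = -5/18 = -0.2778 (rounded; the exact value -5/18 is used below)
Check constraint: 1*-0.2778 = -0.2778 >= -4 -- satisfied.
Step 2: Compute optimal value.
f(x*) = 9*(-5/18)^2 + 5*(-5/18) = -0.6944


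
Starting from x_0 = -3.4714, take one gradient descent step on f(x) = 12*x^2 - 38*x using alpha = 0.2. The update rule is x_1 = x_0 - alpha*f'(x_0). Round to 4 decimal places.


We compute the gradient at x_0 and apply the update.
f'(x) = 24*x - 38
f'(-3.4714) = 24*-3.4714 - 38 = -121.3136
x_1 = -3.4714 - 0.2*-121.3136 = 20.7913


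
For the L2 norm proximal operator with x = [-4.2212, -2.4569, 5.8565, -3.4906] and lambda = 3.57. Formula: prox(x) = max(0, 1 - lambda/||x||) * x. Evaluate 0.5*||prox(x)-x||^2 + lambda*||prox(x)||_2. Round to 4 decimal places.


Step 1: Compute ||x||.
||x|| = 8.3868
Step 2: Compute scaling factor.
scale = max(0, 1 - 3.57/8.3868) = 0.5743
Step 3: prox(x) = [-2.4244, -1.4111, 3.3636, -2.0048]
||prox(x)|| = 4.8168
Step 4: Proximal objective.
0.5*||prox-x||^2 = 6.3725
lambda*||prox|| = 17.196
Total = 23.5683


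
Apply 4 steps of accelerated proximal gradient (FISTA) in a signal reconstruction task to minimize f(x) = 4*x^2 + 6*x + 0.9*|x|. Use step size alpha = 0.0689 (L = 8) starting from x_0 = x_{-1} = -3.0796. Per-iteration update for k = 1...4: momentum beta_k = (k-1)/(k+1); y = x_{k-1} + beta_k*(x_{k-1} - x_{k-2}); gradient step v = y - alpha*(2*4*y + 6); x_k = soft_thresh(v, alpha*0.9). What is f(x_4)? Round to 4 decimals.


FISTA on f(x) = 4*x^2 + 6*x + 0.9*|x|
L = 8, alpha = 0.0689
Iteration 1: beta = 0.0, y = -3.0796 + 0.0*(-3.0796 + 3.0796) = -3.0796
  grad(y) = -18.6368, v = y - alpha*grad = -1.7955
  prox(v) = soft_thresh(-1.7955, 0.062) = -1.7335
Iteration 2: beta = 0.3333, y = -1.7335 + 0.3333*(-1.7335 + 3.0796) = -1.2848
  grad(y) = -4.2786, v = y - alpha*grad = -0.99
  prox(v) = soft_thresh(-0.99, 0.062) = -0.928
Iteration 3: beta = 0.5, y = -0.928 + 0.5*(-0.928 + 1.7335) = -0.5253
  grad(y) = 1.7979, v = y - alpha*grad = -0.6491
  prox(v) = soft_thresh(-0.6491, 0.062) = -0.5871
Iteration 4: beta = 0.6, y = -0.5871 + 0.6*(-0.5871 + 0.928) = -0.3826
  grad(y) = 2.9392, v = y - alpha*grad = -0.5851
  prox(v) = soft_thresh(-0.5851, 0.062) = -0.5231
f(x_4) = 4*(-0.5231)^2 + 6*(-0.5231) + 0.9*|-0.5231| = -1.5733


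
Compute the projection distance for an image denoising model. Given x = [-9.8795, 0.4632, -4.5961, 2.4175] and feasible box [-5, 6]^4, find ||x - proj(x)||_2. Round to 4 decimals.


Project each component onto [-5, 6].
clip(-9.8795) = -5.0, clip(0.4632) = 0.4632, clip(-4.5961) = -4.5961, clip(2.4175) = 2.4175
Projection = [-5.0, 0.4632, -4.5961, 2.4175]
Squared diffs: [23.8095, 0.0, 0.0, 0.0]
Distance = sqrt(23.8095) = 4.8795


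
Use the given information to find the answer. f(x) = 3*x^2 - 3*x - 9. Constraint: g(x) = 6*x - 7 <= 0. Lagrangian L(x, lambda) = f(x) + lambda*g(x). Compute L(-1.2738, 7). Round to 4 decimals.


Step 1: Evaluate f(x).
f(-1.2738) = 3*(-1.2738)^2 - 3*(-1.2738) - 9 = -0.3109
Step 2: Evaluate g(x).
g(-1.2738) = 6*-1.2738 - 7 = -14.6428
Step 3: Compute Lagrangian.
L = -0.3109 + 7*-14.6428 = -102.8105


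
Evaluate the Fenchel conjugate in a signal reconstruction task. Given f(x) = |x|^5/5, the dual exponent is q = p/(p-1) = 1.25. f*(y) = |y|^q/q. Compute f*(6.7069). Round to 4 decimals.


The conjugate exponent q satisfies 1/p + 1/q = 1.
p = 5, so q = 5/(5 - 1) = 1.25
|y|^q = 6.7069^1.25 = 10.7933
f*(6.7069) = 10.7933 / 1.25 = 8.6346


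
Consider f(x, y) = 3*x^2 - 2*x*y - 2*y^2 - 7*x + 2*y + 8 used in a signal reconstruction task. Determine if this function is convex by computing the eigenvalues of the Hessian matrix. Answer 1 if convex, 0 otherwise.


The Hessian of f(x,y) = 3*x^2 - 2*x*y - 2*y^2 - 7*x + 2*y + 8 is:
H = [[6, -2], [-2, -4]]
Trace = 6 - 4 = 2
Determinant = 6*-4 - (-2)^2 = -28
Discriminant = (2)^2 - 4*-28 = 116.0
Eigenvalues: lambda_1 = -4.3852, lambda_2 = 6.3852
The function is not convex.

0


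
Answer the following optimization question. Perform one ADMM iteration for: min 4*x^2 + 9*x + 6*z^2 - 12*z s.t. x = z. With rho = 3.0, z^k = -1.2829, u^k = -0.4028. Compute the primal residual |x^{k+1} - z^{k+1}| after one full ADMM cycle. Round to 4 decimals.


ADMM iteration with rho = 3.0, z^k = -1.2829, u^k = -0.4028
Step 1: x-update.
Minimize 4*x^2 + 9*x + (3.0/2)*(x + 1.2829 - 0.4028)^2
FOC: (2*4 + 3.0)*x = -9 + 3.0*(-1.2829 + 0.4028)
x^{k+1} = -1.0582
Step 2: z-update.
Minimize 6*z^2 - 12*z + (3.0/2)*(-1.0582 - z - 0.4028)^2
FOC: (2*6 + 3.0)*z = 12 + 3.0*(-1.0582 - 0.4028)
z^{k+1} = 0.5078
Step 3: u-update.
u^{k+1} = -0.4028 - 1.0582 - 0.5078 = -1.9688
Step 4: Primal residual = |-1.0582 - 0.5078| = 1.566


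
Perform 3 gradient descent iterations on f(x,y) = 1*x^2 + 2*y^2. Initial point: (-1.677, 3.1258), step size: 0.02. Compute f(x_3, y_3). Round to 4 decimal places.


Gradient descent on f(x,y) = 1*x^2 + 2*y^2.
Starting point: (-1.677, 3.1258), alpha = 0.02
Step 1: grad_x = 2*1*-1.677 = -3.354, grad_y = 2*2*3.1258 = 12.5032
  x_1 = -1.677 - 0.02*-3.354 = -1.6099
  y_1 = 3.1258 - 0.02*12.5032 = 2.8757
Step 2: grad_x = 2*1*-1.6099 = -3.2198, grad_y = 2*2*2.8757 = 11.5029
  x_2 = -1.6099 - 0.02*-3.2198 = -1.5455
  y_2 = 2.8757 - 0.02*11.5029 = 2.6457
Step 3: grad_x = 2*1*-1.5455 = -3.091, grad_y = 2*2*2.6457 = 10.5827
  x_3 = -1.5455 - 0.02*-3.091 = -1.4837
  y_3 = 2.6457 - 0.02*10.5827 = 2.434
f(-1.4837, 2.434) = 1*(-1.4837)^2 + 2*2.434^2 = 14.0503


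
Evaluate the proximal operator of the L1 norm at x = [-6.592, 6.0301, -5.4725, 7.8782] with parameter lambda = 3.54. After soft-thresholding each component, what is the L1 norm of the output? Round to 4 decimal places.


Soft-thresholding with lambda = 3.54:
prox(-6.592) = sign(-6.592)*max(|-6.592| - 3.54, 0) = -3.052
prox(6.0301) = sign(6.0301)*max(|6.0301| - 3.54, 0) = 2.4901
prox(-5.4725) = sign(-5.4725)*max(|-5.4725| - 3.54, 0) = -1.9325
prox(7.8782) = sign(7.8782)*max(|7.8782| - 3.54, 0) = 4.3382
prox(x) = [-3.052, 2.4901, -1.9325, 4.3382]
||prox(x)||_1 = 3.052 + 2.4901 + 1.9325 + 4.3382 = 11.8128


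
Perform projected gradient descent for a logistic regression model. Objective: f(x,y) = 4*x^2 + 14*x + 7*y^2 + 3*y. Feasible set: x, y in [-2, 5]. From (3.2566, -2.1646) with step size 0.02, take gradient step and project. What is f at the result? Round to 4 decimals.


Step 1: Compute gradient at (3.2566, -2.1646).
grad_x = 2*4*3.2566 + 14 = 40.0528
grad_y = 2*7*-2.1646 + 3 = -27.3044
Step 2: Gradient step.
x_raw = 3.2566 - 0.02*40.0528 = 2.4555
y_raw = -2.1646 - 0.02*-27.3044 = -1.6185
Step 3: Project onto [-2, 5].
x_proj = clip(2.4555) = 2.4555
y_proj = clip(-1.6185) = -1.6185
Step 4: Evaluate f.
f(2.4555, -1.6185) = 71.9779


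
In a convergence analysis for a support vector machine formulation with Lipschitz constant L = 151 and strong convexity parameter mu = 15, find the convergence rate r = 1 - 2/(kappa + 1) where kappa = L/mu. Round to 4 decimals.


Step 1: Compute the condition number.
kappa = L/mu = 151/15 = 10.0667
Step 2: Compute the convergence rate.
r = 1 - 2/(kappa + 1) = 1 - 2*mu/(L + mu) = (L - mu)/(L + mu) = 136/166 = 0.8193


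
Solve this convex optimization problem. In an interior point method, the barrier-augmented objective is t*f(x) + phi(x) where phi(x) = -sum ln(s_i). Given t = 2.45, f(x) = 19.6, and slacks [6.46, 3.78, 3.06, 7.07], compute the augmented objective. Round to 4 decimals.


Step 1: Compute log-barrier.
ln values: [1.8656, 1.3297, 1.1184, 1.9559]
phi = -(1.8656 + 1.3297 + 1.1184 + 1.9559) = -6.2696
Step 2: Compute augmented objective.
t*f(x) = 2.45*19.6 = 48.02
Total = 48.02 - 6.2696 = 41.7504


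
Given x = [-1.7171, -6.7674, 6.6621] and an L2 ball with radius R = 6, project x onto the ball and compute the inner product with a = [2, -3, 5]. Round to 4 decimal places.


Step 1: Compute ||x|| (intermediates to 6 decimals).
||x|| = sqrt((-1.7171)^2 + (-6.7674)^2 + 6.6621^2) = 9.650374
Step 2: Project.
Since ||x|| > R, scale = R/||x|| = 6/9.650374 = 0.621738, proj(x) = scale * x
proj(x) = [-1.067586, -4.20755, 4.142081]
Step 3: Dot product.
a^T * proj(x) = 2*(-1.067586) - 3*(-4.20755) + 5*4.142081 = 31.1979


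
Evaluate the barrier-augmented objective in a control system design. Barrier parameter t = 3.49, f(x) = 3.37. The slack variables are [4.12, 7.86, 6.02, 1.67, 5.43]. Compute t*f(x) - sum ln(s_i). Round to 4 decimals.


Step 1: Compute log-barrier.
ln values: [1.4159, 2.0618, 1.7951, 0.5128, 1.6919]
phi = -(1.4159 + 2.0618 + 1.7951 + 0.5128 + 1.6919) = -7.4775
Step 2: Compute augmented objective.
t*f(x) = 3.49*3.37 = 11.7613
Total = 11.7613 - 7.4775 = 4.2838


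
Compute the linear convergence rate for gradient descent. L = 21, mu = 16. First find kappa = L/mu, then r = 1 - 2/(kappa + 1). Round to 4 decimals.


Step 1: Compute the condition number.
kappa = L/mu = 21/16 = 1.3125
Step 2: Compute the convergence rate.
r = 1 - 2/(kappa + 1) = 1 - 2*mu/(L + mu) = (L - mu)/(L + mu) = 5/37 = 0.1351


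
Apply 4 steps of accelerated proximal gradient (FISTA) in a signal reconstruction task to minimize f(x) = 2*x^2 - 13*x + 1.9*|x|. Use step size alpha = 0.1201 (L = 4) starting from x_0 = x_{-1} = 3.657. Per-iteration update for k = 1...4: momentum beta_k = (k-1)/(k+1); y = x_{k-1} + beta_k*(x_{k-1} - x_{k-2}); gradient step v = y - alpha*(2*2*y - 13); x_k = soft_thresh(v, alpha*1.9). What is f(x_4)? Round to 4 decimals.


FISTA on f(x) = 2*x^2 - 13*x + 1.9*|x|
L = 4, alpha = 0.1201
Iteration 1: beta = 0.0, y = 3.657 + 0.0*(3.657 - 3.657) = 3.657
  grad(y) = 1.628, v = y - alpha*grad = 3.4615
  prox(v) = soft_thresh(3.4615, 0.2282) = 3.2333
Iteration 2: beta = 0.3333, y = 3.2333 + 0.3333*(3.2333 - 3.657) = 3.092
  grad(y) = -0.6318, v = y - alpha*grad = 3.1679
  prox(v) = soft_thresh(3.1679, 0.2282) = 2.9397
Iteration 3: beta = 0.5, y = 2.9397 + 0.5*(2.9397 - 3.2333) = 2.793
  grad(y) = -1.8281, v = y - alpha*grad = 3.0125
  prox(v) = soft_thresh(3.0125, 0.2282) = 2.7843
Iteration 4: beta = 0.6, y = 2.7843 + 0.6*(2.7843 - 2.9397) = 2.6911
  grad(y) = -2.2356, v = y - alpha*grad = 2.9596
  prox(v) = soft_thresh(2.9596, 0.2282) = 2.7314
f(x_4) = 2*2.7314^2 - 13*2.7314 + 1.9*|2.7314| = -15.3974


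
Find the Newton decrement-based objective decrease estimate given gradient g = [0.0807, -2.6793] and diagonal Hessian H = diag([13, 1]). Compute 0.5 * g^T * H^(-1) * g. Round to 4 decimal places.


Step 1: H is diagonal, so H^(-1) * g = [0.0062, -2.6793].
Step 2: g^T H^(-1) g = sum_i g_i^2 / H_ii
  = (0.0807)^2/13 + (-2.6793)^2/1
  = 0.0005 + 7.1786 = 7.1791
Step 3: Objective decrease = 0.5 * g^T H^(-1) g = 3.5896


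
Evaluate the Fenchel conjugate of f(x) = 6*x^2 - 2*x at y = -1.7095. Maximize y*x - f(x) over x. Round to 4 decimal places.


f*(y) = sup_x {y*x - a*x^2 - b*x} = sup_x {(y-b)*x - a*x^2}
FOC: (y - b) - 2a*x = 0 => x* = (y - b)/(2a)
x* = (-1.7095 + 2)/(2*6) = 0.0242
f*(-1.7095) = (y-b)^2/(4a) = (-1.7095 + 2)^2/(4*6)
= 0.0844/24 = 0.0035


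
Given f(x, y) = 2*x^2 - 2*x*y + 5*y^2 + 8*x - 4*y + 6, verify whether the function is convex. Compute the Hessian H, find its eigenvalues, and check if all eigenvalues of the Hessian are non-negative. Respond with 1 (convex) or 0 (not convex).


The Hessian of f(x,y) = 2*x^2 - 2*x*y + 5*y^2 + 8*x - 4*y + 6 is:
H = [[4, -2], [-2, 10]]
Trace = 4 + 10 = 14
Determinant = 4*10 - (-2)^2 = 36
Discriminant = (14)^2 - 4*36 = 52.0
Eigenvalues: lambda_1 = 3.3944, lambda_2 = 10.6056
The function is convex.

1


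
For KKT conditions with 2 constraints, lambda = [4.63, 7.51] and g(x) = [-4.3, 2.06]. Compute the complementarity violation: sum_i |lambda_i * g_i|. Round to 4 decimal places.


KKT complementary slackness check:
lambda_1 * g_1 = 4.63 * -4.3 = -19.909
lambda_2 * g_2 = 7.51 * 2.06 = 15.4706
Total violation = 19.909 + 15.4706 = 35.3796


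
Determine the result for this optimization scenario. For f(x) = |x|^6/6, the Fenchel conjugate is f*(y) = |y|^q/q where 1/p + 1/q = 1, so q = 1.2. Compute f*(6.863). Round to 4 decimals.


The conjugate exponent q satisfies 1/p + 1/q = 1.
p = 6, so q = 6/(6 - 1) = 1.2
|y|^q = 6.863^1.2 = 10.0883
f*(6.863) = 10.0883 / 1.2 = 8.4069


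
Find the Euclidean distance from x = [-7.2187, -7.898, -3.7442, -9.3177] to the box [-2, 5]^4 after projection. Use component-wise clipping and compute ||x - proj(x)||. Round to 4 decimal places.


Project each component onto [-2, 5].
clip(-7.2187) = -2.0, clip(-7.898) = -2.0, clip(-3.7442) = -2.0, clip(-9.3177) = -2.0
Projection = [-2.0, -2.0, -2.0, -2.0]
Squared diffs: [27.2348, 34.7864, 3.0422, 53.5487]
Distance = sqrt(118.6121) = 10.8909


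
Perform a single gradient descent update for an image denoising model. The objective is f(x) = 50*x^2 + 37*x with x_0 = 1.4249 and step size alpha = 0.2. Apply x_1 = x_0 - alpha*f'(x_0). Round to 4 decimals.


We compute the gradient at x_0 and apply the update.
f'(x) = 100*x + 37
f'(1.4249) = 100*1.4249 + 37 = 179.49
x_1 = 1.4249 - 0.2*179.49 = -34.4731


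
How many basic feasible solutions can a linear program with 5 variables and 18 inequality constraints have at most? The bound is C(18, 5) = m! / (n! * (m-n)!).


Each vertex corresponds to some choice of n active constraints out of m, so the number of vertices is at most C(m, n) = m! / (n!(m-n)!).
m = 18, n = 5
Numerator: 18 * 17 * 16 * 15 * 14
Denominator: 5! = 120
C(18, 5) = 8568


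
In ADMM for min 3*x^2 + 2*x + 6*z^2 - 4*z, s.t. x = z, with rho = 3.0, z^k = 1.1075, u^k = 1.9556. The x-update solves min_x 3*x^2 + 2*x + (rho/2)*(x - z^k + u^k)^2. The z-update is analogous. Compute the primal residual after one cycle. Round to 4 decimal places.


ADMM iteration with rho = 3.0, z^k = 1.1075, u^k = 1.9556
Step 1: x-update.
Minimize 3*x^2 + 2*x + (3.0/2)*(x - 1.1075 + 1.9556)^2
FOC: (2*3 + 3.0)*x = -2 + 3.0*(1.1075 - 1.9556)
x^{k+1} = -0.5049
Step 2: z-update.
Minimize 6*z^2 - 4*z + (3.0/2)*(-0.5049 - z + 1.9556)^2
FOC: (2*6 + 3.0)*z = 4 + 3.0*(-0.5049 + 1.9556)
z^{k+1} = 0.5568
Step 3: u-update.
u^{k+1} = 1.9556 - 0.5049 - 0.5568 = 0.8939
Step 4: Primal residual = |-0.5049 - 0.5568| = 1.0617


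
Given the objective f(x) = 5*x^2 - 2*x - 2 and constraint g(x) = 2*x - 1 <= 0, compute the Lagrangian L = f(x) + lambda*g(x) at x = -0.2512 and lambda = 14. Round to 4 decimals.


Step 1: Evaluate f(x).
f(-0.2512) = 5*(-0.2512)^2 - 2*(-0.2512) - 2 = -1.1821
Step 2: Evaluate g(x).
g(-0.2512) = 2*-0.2512 - 1 = -1.5024
Step 3: Compute Lagrangian.
L = -1.1821 + 14*-1.5024 = -22.2157


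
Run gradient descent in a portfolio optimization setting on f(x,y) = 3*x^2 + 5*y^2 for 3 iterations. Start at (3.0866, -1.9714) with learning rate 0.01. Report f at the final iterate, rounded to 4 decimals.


Gradient descent on f(x,y) = 3*x^2 + 5*y^2.
Starting point: (3.0866, -1.9714), alpha = 0.01
Step 1: grad_x = 2*3*3.0866 = 18.5196, grad_y = 2*5*-1.9714 = -19.714
  x_1 = 3.0866 - 0.01*18.5196 = 2.9014
  y_1 = -1.9714 - 0.01*-19.714 = -1.7743
Step 2: grad_x = 2*3*2.9014 = 17.4084, grad_y = 2*5*-1.7743 = -17.7426
  x_2 = 2.9014 - 0.01*17.4084 = 2.7273
  y_2 = -1.7743 - 0.01*-17.7426 = -1.5968
Step 3: grad_x = 2*3*2.7273 = 16.3639, grad_y = 2*5*-1.5968 = -15.9683
  x_3 = 2.7273 - 0.01*16.3639 = 2.5637
  y_3 = -1.5968 - 0.01*-15.9683 = -1.4372
f(2.5637, -1.4372) = 3*2.5637^2 + 5*(-1.4372)^2 = 30.0444


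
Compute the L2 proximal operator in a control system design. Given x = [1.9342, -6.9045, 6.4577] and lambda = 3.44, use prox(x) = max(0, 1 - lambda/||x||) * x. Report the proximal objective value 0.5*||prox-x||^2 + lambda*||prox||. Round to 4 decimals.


Step 1: Compute ||x||.
||x|| = 9.6496
Step 2: Compute scaling factor.
scale = max(0, 1 - 3.44/9.6496) = 0.6435
Step 3: prox(x) = [1.2447, -4.4431, 4.1556]
||prox(x)|| = 6.2096
Step 4: Proximal objective.
0.5*||prox-x||^2 = 5.9168
lambda*||prox|| = 21.361
Total = 27.2779


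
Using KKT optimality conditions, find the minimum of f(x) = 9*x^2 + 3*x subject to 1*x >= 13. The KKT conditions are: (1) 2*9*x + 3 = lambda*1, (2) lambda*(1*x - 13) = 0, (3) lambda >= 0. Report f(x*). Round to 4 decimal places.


Step 1: Try lambda = 0 (constraint inactive).
x_unc = -3/(2*9) = -0.1667
Check: 1*-0.1667 = -0.1667 < 13 -- violated!
Step 2: Constraint must be active: 1*x = 13
x* = 13/1 = 13.0
lambda = (2*9*13.0 + 3)/1 = 237.0
Step 3: Compute optimal value.
f(x*) = 9*13.0^2 + 3*13.0 = 1560.0


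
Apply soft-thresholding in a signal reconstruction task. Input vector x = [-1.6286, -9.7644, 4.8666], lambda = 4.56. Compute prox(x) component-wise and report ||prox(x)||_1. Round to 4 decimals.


Soft-thresholding with lambda = 4.56:
prox(-1.6286) = sign(-1.6286)*max(|-1.6286| - 4.56, 0) = 0.0
prox(-9.7644) = sign(-9.7644)*max(|-9.7644| - 4.56, 0) = -5.2044
prox(4.8666) = sign(4.8666)*max(|4.8666| - 4.56, 0) = 0.3066
prox(x) = [0.0, -5.2044, 0.3066]
||prox(x)||_1 = 0.0 + 5.2044 + 0.3066 = 5.511


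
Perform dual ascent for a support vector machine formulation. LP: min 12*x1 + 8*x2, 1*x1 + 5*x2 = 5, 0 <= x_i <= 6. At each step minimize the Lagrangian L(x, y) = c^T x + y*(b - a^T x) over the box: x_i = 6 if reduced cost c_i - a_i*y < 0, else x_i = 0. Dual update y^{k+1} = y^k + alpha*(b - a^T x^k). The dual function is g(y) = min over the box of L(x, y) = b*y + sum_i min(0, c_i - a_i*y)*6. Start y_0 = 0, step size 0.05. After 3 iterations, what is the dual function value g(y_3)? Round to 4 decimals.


Dual ascent for LP: min 12*x1 + 8*x2, 1*x1 + 5*x2 = 5, 0 <= x_i <= 6
Step 1: y^k = 0.0, reduced costs: (12.0, 8.0)
  x^k = (0.0, 0.0), subgradient = b - a^T x = 5.0
  y^{k+1} = 0.0 + 0.05*5.0 = 0.25
Step 2: y^k = 0.25, reduced costs: (11.75, 6.75)
  x^k = (0.0, 0.0), subgradient = b - a^T x = 5.0
  y^{k+1} = 0.25 + 0.05*5.0 = 0.5
Step 3: y^k = 0.5, reduced costs: (11.5, 5.5)
  x^k = (0.0, 0.0), subgradient = b - a^T x = 5.0
  y^{k+1} = 0.5 + 0.05*5.0 = 0.75
Dual objective at y_3 = 0.75: reduced costs (11.25, 4.25), box minimizer x = (0.0, 0.0)
g(y_3) = b*y + (c1 - a1*y)*x1 + (c2 - a2*y)*x2 = 5*0.75 + 11.25*0.0 + 4.25*0.0 = 3.75 + 0.0 + 0.0 = 3.75


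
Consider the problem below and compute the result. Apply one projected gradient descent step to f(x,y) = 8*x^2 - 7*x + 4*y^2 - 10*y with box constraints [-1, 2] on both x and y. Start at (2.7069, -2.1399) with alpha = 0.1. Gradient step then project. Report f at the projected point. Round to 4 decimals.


Step 1: Compute gradient at (2.7069, -2.1399).
grad_x = 2*8*2.7069 - 7 = 36.3104
grad_y = 2*4*-2.1399 - 10 = -27.1192
Step 2: Gradient step.
x_raw = 2.7069 - 0.1*36.3104 = -0.9241
y_raw = -2.1399 - 0.1*-27.1192 = 0.572
Step 3: Project onto [-1, 2].
x_proj = clip(-0.9241) = -0.9241
y_proj = clip(0.572) = 0.572
Step 4: Evaluate f.
f(-0.9241, 0.572) = 8.8899


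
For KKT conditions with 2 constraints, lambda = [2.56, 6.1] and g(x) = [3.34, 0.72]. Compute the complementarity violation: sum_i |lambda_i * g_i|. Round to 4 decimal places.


KKT complementary slackness check:
lambda_1 * g_1 = 2.56 * 3.34 = 8.5504
lambda_2 * g_2 = 6.1 * 0.72 = 4.392
Total violation = 8.5504 + 4.392 = 12.9424


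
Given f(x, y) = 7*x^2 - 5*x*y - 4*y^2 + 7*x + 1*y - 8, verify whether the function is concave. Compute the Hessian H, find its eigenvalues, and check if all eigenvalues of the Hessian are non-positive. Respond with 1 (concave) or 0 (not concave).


The Hessian of f(x,y) = 7*x^2 - 5*x*y - 4*y^2 + 7*x + 1*y - 8 is:
H = [[14, -5], [-5, -8]]
Trace = 14 - 8 = 6
Determinant = 14*-8 - (-5)^2 = -137
Discriminant = (6)^2 - 4*-137 = 584.0
Eigenvalues: lambda_1 = -9.083, lambda_2 = 15.083
The function is not concave.

0


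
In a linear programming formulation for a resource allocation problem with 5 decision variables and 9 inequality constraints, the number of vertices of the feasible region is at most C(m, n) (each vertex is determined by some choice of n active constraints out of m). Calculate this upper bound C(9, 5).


Each vertex corresponds to some choice of n active constraints out of m, so the number of vertices is at most C(m, n) = m! / (n!(m-n)!).
m = 9, n = 5
Numerator: 9 * 8 * 7 * 6 * 5
Denominator: 5! = 120
C(9, 5) = 126


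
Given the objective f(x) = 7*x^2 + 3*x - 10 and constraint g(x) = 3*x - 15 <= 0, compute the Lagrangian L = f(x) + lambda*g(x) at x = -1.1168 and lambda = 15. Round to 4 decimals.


Step 1: Evaluate f(x).
f(-1.1168) = 7*(-1.1168)^2 + 3*(-1.1168) - 10 = -4.6197
Step 2: Evaluate g(x).
g(-1.1168) = 3*-1.1168 - 15 = -18.3504
Step 3: Compute Lagrangian.
L = -4.6197 + 15*-18.3504 = -279.8757


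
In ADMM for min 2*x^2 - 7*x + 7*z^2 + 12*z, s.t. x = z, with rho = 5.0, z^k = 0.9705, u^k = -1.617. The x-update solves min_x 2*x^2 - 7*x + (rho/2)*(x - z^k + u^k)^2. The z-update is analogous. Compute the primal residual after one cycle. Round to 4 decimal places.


ADMM iteration with rho = 5.0, z^k = 0.9705, u^k = -1.617
Step 1: x-update.
Minimize 2*x^2 - 7*x + (5.0/2)*(x - 0.9705 - 1.617)^2
FOC: (2*2 + 5.0)*x = 7 + 5.0*(0.9705 + 1.617)
x^{k+1} = 2.2153
Step 2: z-update.
Minimize 7*z^2 + 12*z + (5.0/2)*(2.2153 - z - 1.617)^2
FOC: (2*7 + 5.0)*z = -12 + 5.0*(2.2153 - 1.617)
z^{k+1} = -0.4741
Step 3: u-update.
u^{k+1} = -1.617 + 2.2153 + 0.4741 = 1.0724
Step 4: Primal residual = |2.2153 + 0.4741| = 2.6894
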